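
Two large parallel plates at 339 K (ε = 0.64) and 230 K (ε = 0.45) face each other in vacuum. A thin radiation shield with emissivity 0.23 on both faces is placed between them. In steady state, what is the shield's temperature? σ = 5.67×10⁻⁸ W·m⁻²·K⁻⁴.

In steady state the net flux on the hot side equals that on the cold side.
σ(T₁⁴−T_s⁴)/D₁ = σ(T_s⁴−T₂⁴)/D₂, with D₁ = 1/ε₁+1/ε_s−1 = 4.910, D₂ = 1/ε_s+1/ε₂−1 = 5.570.
Solve for T_s⁴: T_s⁴ = (D₂·T₁⁴ + D₁·T₂⁴)/(D₁+D₂) = 8.330×10⁹ K⁴.

T_s ≈ 302 K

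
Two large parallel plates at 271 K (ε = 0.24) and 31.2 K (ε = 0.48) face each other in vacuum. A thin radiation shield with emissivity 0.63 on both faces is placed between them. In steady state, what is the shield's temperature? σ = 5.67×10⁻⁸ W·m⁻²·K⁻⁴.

In steady state the net flux on the hot side equals that on the cold side.
σ(T₁⁴−T_s⁴)/D₁ = σ(T_s⁴−T₂⁴)/D₂, with D₁ = 1/ε₁+1/ε_s−1 = 4.754, D₂ = 1/ε_s+1/ε₂−1 = 2.671.
Solve for T_s⁴: T_s⁴ = (D₂·T₁⁴ + D₁·T₂⁴)/(D₁+D₂) = 1.941×10⁹ K⁴.

T_s ≈ 210 K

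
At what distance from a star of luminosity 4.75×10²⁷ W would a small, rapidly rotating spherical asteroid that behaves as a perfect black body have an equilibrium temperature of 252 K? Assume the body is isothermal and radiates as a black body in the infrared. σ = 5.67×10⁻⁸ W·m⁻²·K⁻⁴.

For an isothermal black-emitting sphere, (1−a)S·πr² = σ·4πr²·T⁴ ⇒ S = 4σT⁴/(1−a).
S = 4·5.67×10⁻⁸·(252)⁴/1.00 = 914.6 W/m².
Flux falls as S = L/(4πd²), so d = √(L/(4πS)) = √(4.75×10²⁷/(4π·914.6)).

d ≈ 6.43×10¹¹ m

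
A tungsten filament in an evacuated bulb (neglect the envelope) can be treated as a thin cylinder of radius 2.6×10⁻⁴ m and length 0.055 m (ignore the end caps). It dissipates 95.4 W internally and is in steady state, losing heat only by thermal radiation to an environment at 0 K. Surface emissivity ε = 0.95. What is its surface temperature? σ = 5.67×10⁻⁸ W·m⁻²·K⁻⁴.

T ≈ 2110 K

Steady state: internal power = radiated power, P = εσA T⁴.
Radiating area A = 2πrL = 8.985×10⁻⁵ m².
T⁴ = P/(εσA) = 95.4/(0.95·5.67×10⁻⁸·8.985×10⁻⁵) = 1.971×10¹³ K⁴.
T = (1.971×10¹³)^(1/4).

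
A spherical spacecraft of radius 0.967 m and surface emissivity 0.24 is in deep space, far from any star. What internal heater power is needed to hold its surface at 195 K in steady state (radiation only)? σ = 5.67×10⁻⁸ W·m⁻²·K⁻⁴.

P ≈ 231 W

P = εσ·4πr²·T⁴.
4πr² = 11.75 m²; T⁴ = 1.446×10⁹ K⁴.
P = 0.24·5.67×10⁻⁸·11.75·1.446×10⁹.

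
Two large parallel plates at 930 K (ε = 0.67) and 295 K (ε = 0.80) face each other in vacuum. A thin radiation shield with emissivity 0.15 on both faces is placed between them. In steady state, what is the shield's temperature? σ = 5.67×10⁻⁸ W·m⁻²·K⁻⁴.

In steady state the net flux on the hot side equals that on the cold side.
σ(T₁⁴−T_s⁴)/D₁ = σ(T_s⁴−T₂⁴)/D₂, with D₁ = 1/ε₁+1/ε_s−1 = 7.159, D₂ = 1/ε_s+1/ε₂−1 = 6.917.
Solve for T_s⁴: T_s⁴ = (D₂·T₁⁴ + D₁·T₂⁴)/(D₁+D₂) = 3.714×10¹¹ K⁴.

T_s ≈ 781 K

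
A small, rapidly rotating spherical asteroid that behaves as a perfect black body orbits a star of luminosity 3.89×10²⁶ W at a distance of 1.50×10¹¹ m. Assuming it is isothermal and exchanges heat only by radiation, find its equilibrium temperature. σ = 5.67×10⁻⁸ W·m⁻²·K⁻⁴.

First find the stellar flux at distance d: S = L/(4πd²) = 3.89×10²⁶/(4π·(1.50×10¹¹)²) = 1376 W/m².
For an isothermal sphere, absorbed (1−a)S·πr² = emitted σ·4πr²·T⁴, so T⁴ = (1−a)S/(4σ).
T⁴ = 1.00·1376/(4·5.67×10⁻⁸) = 6.066×10⁹ K⁴.

T ≈ 279 K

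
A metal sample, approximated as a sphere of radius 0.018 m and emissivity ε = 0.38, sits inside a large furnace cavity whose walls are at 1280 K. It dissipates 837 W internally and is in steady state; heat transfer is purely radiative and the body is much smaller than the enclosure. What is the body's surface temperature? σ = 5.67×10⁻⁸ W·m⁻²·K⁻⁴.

For a small grey body in a large enclosure, net radiated power = εσA(T⁴ − T_w⁴).
Steady state: P = εσA(T⁴ − T_w⁴) with A = 4πr² = 0.004072 m².
T⁴ = P/(εσA) + T_w⁴ = 837/(0.38·5.67×10⁻⁸·0.004072) + (1280)⁴
    = 9.541×10¹² + 2.684×10¹² = 1.223×10¹³ K⁴.

T ≈ 1870 K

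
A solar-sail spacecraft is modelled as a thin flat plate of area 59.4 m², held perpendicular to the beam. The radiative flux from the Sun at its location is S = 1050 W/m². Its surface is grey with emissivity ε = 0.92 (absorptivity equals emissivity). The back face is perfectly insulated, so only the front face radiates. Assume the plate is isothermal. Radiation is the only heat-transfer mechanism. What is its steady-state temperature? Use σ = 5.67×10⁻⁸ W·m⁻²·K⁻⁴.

At equilibrium, absorbed power = emitted power.
Absorbing cross-section = A = 59.40 m²; emitting surface = A = 59.40 m² (ratio 1).
εS·A_cross = εσ·A_surf·T⁴  ⇒  T⁴ = S/(1σ)   (ε cancels).
T⁴ = 1050/(1·5.67×10⁻⁸) = 1.852×10¹⁰ K⁴.
T = (1.852×10¹⁰)^(1/4).

T ≈ 369 K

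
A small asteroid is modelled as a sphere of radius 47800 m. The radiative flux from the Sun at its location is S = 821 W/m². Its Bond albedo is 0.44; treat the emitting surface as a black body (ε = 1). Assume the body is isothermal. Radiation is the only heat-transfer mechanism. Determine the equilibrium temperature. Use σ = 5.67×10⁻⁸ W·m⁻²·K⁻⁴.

T ≈ 212 K

At equilibrium, absorbed power = emitted power.
Absorbing cross-section = πr² = 7.178×10⁹ m²; emitting surface = 4πr² = 2.871×10¹⁰ m² (ratio 4).
(1−a)S·A_cross = εσ·A_surf·T⁴  ⇒  T⁴ = (1−a)S/(4σ).
T⁴ = 0.560·821/(4·5.67×10⁻⁸) = 2.027×10⁹ K⁴.
T = (2.027×10⁹)^(1/4).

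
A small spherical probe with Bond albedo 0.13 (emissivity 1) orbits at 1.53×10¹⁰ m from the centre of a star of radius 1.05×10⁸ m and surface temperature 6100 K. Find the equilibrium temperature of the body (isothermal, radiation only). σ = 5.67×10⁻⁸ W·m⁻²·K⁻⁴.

The star's surface emits σT_*⁴; at distance d the flux is S = σT_*⁴(R_*/d)².
S = 5.67×10⁻⁸·(6100)⁴·(1.05×10⁸/1.53×10¹⁰)² = 3697 W/m².
For an isothermal sphere T⁴ = (1−a)S/(4σ) = 1.418×10¹⁰ K⁴.

T ≈ 345 K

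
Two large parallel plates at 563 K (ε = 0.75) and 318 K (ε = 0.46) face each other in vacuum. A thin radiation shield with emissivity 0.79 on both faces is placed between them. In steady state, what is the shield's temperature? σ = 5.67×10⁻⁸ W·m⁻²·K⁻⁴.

T_s ≈ 504 K

In steady state the net flux on the hot side equals that on the cold side.
σ(T₁⁴−T_s⁴)/D₁ = σ(T_s⁴−T₂⁴)/D₂, with D₁ = 1/ε₁+1/ε_s−1 = 1.599, D₂ = 1/ε_s+1/ε₂−1 = 2.440.
Solve for T_s⁴: T_s⁴ = (D₂·T₁⁴ + D₁·T₂⁴)/(D₁+D₂) = 6.474×10¹⁰ K⁴.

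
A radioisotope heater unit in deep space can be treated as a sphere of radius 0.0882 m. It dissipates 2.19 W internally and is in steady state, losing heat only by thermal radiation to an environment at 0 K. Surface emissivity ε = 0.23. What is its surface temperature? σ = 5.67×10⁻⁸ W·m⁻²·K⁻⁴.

T ≈ 204 K

Steady state: internal power = radiated power, P = εσA T⁴.
Radiating area A = 4πr² = 0.09776 m².
T⁴ = P/(εσA) = 2.19/(0.23·5.67×10⁻⁸·0.09776) = 1.718×10⁹ K⁴.
T = (1.718×10⁹)^(1/4).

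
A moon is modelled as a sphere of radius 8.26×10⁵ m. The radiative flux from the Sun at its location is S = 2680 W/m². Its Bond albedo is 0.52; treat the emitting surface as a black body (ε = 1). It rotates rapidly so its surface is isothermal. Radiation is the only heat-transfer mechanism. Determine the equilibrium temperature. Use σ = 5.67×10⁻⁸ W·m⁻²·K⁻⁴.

T ≈ 274 K

At equilibrium, absorbed power = emitted power.
Absorbing cross-section = πr² = 2.143×10¹² m²; emitting surface = 4πr² = 8.574×10¹² m² (ratio 4).
(1−a)S·A_cross = εσ·A_surf·T⁴  ⇒  T⁴ = (1−a)S/(4σ).
T⁴ = 0.480·2680/(4·5.67×10⁻⁸) = 5.672×10⁹ K⁴.
T = (5.672×10⁹)^(1/4).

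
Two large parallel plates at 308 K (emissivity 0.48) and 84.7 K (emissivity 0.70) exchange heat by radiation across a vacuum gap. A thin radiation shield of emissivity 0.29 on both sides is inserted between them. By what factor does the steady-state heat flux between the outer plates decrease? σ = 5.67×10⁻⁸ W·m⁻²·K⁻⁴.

Without shield: q₀ = σΔ(T⁴)/(1/ε₁+1/ε₂−1) with denominator 2.512.
With shield the two gaps are in series; the resistances add: (1/ε₁+1/ε_s−1)+(1/ε_s+1/ε₂−1) = 4.532+3.877 = 8.408.
Heat-flux ratio q₀/q = 8.408/2.512.

factor ≈ 3.35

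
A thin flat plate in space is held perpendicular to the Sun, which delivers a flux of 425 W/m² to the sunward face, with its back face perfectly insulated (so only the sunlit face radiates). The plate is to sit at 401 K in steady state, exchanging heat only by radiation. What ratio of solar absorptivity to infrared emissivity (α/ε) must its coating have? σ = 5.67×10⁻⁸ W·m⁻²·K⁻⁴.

α/ε ≈ 3.45

Balance: αS·A = εσ·1A·T⁴ ⇒ α/ε = σT⁴/S.
α/ε = 5.67×10⁻⁸·(401)⁴/425 = 5.67×10⁻⁸·2.586×10¹⁰/425.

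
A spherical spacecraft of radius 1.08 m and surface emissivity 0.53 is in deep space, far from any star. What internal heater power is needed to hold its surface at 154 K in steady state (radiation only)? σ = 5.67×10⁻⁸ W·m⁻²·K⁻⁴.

P ≈ 248 W

P = εσ·4πr²·T⁴.
4πr² = 14.66 m²; T⁴ = 5.624×10⁸ K⁴.
P = 0.53·5.67×10⁻⁸·14.66·5.624×10⁸.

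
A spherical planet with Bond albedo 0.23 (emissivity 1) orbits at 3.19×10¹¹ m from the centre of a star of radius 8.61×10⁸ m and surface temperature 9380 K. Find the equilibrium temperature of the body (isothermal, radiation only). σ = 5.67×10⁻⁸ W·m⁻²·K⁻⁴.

The star's surface emits σT_*⁴; at distance d the flux is S = σT_*⁴(R_*/d)².
S = 5.67×10⁻⁸·(9380)⁴·(8.61×10⁸/3.19×10¹¹)² = 3198 W/m².
For an isothermal sphere T⁴ = (1−a)S/(4σ) = 1.086×10¹⁰ K⁴.

T ≈ 323 K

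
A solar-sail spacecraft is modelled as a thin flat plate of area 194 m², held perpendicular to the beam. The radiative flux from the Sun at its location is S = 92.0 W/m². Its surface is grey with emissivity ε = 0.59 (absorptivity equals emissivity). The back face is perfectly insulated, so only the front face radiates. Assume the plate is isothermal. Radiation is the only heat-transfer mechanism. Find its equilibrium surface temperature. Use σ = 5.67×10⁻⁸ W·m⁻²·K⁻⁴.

At equilibrium, absorbed power = emitted power.
Absorbing cross-section = A = 194.0 m²; emitting surface = A = 194.0 m² (ratio 1).
εS·A_cross = εσ·A_surf·T⁴  ⇒  T⁴ = S/(1σ)   (ε cancels).
T⁴ = 92.0/(1·5.67×10⁻⁸) = 1.623×10⁹ K⁴.
T = (1.623×10⁹)^(1/4).

T ≈ 201 K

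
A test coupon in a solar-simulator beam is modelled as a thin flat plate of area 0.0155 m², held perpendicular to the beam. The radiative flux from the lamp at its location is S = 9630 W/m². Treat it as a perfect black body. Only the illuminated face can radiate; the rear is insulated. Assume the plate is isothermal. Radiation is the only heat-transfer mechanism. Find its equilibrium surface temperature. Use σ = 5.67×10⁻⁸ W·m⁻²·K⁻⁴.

T ≈ 642 K

At equilibrium, absorbed power = emitted power.
Absorbing cross-section = A = 0.01550 m²; emitting surface = A = 0.01550 m² (ratio 1).
S·A_cross = εσ·A_surf·T⁴  ⇒  T⁴ = S/(1σ).
T⁴ = 1.00·9630/(1·5.67×10⁻⁸) = 1.698×10¹¹ K⁴.
T = (1.698×10¹¹)^(1/4).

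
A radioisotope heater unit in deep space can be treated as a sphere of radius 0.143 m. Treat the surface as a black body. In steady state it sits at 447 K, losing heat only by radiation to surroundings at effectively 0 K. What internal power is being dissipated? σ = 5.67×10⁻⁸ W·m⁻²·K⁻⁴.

Steady state: P = εσA T⁴.
A = 4πr² = 0.2570 m²; T⁴ = (447)⁴ = 3.992×10¹⁰ K⁴.
P = 1.0 × 5.67×10⁻⁸ × 0.2570 × 3.992×10¹⁰.

P ≈ 582 W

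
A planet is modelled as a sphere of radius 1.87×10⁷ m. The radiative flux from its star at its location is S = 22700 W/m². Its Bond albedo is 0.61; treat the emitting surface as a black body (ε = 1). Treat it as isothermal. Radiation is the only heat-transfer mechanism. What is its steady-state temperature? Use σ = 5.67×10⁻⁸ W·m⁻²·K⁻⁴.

At equilibrium, absorbed power = emitted power.
Absorbing cross-section = πr² = 1.099×10¹⁵ m²; emitting surface = 4πr² = 4.394×10¹⁵ m² (ratio 4).
(1−a)S·A_cross = εσ·A_surf·T⁴  ⇒  T⁴ = (1−a)S/(4σ).
T⁴ = 0.390·22700/(4·5.67×10⁻⁸) = 3.903×10¹⁰ K⁴.
T = (3.903×10¹⁰)^(1/4).

T ≈ 444 K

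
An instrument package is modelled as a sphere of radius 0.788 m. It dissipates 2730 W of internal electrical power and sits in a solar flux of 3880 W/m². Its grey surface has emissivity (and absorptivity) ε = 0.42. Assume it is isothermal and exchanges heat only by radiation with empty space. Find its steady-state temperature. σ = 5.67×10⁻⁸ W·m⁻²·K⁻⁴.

T ≈ 422 K

At steady state, absorbed solar power + internal power = radiated power.
Absorbed: α·S·A_cross = 0.42·3880·1.951 = 3179 W (cross-section πr²).
Total input = 3179 + 2730 = 5909 W.
Radiated: εσ·A_surf·T⁴ with A_surf = 4πr² = 7.803 m².
T⁴ = 5909/(0.42·5.67×10⁻⁸·7.803) = 3.180×10¹⁰ K⁴.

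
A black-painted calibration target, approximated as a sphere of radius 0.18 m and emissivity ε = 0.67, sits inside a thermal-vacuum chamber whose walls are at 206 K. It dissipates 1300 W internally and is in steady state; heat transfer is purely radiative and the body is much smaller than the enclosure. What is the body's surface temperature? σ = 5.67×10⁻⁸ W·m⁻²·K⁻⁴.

For a small grey body in a large enclosure, net radiated power = εσA(T⁴ − T_w⁴).
Steady state: P = εσA(T⁴ − T_w⁴) with A = 4πr² = 0.4072 m².
T⁴ = P/(εσA) + T_w⁴ = 1300/(0.67·5.67×10⁻⁸·0.4072) + (206)⁴
    = 8.405×10¹⁰ + 1.801×10⁹ = 8.585×10¹⁰ K⁴.

T ≈ 541 K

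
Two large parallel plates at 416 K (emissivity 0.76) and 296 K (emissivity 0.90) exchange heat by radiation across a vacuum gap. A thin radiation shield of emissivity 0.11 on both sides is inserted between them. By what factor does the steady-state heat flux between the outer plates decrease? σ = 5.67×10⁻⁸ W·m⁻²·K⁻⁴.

factor ≈ 13.0

Without shield: q₀ = σΔ(T⁴)/(1/ε₁+1/ε₂−1) with denominator 1.427.
With shield the two gaps are in series; the resistances add: (1/ε₁+1/ε_s−1)+(1/ε_s+1/ε₂−1) = 9.407+9.202 = 18.61.
Heat-flux ratio q₀/q = 18.61/1.427.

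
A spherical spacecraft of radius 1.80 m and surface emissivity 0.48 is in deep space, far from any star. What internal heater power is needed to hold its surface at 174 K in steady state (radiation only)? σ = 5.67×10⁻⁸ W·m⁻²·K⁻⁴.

P ≈ 1020 W

P = εσ·4πr²·T⁴.
4πr² = 40.72 m²; T⁴ = 9.166×10⁸ K⁴.
P = 0.48·5.67×10⁻⁸·40.72·9.166×10⁸.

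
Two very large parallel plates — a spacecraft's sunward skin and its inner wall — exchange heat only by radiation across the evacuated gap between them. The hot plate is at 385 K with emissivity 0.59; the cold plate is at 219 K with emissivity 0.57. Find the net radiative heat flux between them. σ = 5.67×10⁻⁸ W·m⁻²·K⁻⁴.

q ≈ 455 W/m²

For two infinite grey parallel plates, q = σ(T₁⁴ − T₂⁴)/(1/ε₁ + 1/ε₂ − 1).
T₁⁴ − T₂⁴ = 2.197×10¹⁰ − 2.300×10⁹ = 1.967×10¹⁰ K⁴.
1/ε₁ + 1/ε₂ − 1 = 1.695 + 1.754 − 1 = 2.449.
q = 5.67×10⁻⁸ × 1.967×10¹⁰ / 2.449.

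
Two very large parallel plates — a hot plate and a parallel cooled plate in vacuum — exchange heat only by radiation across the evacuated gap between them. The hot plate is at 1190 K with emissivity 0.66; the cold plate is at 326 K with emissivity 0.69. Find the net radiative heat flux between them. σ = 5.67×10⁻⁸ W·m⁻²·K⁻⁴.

q ≈ 57600 W/m²

For two infinite grey parallel plates, q = σ(T₁⁴ − T₂⁴)/(1/ε₁ + 1/ε₂ − 1).
T₁⁴ − T₂⁴ = 2.005×10¹² − 1.129×10¹⁰ = 1.994×10¹² K⁴.
1/ε₁ + 1/ε₂ − 1 = 1.515 + 1.449 − 1 = 1.964.
q = 5.67×10⁻⁸ × 1.994×10¹² / 1.964.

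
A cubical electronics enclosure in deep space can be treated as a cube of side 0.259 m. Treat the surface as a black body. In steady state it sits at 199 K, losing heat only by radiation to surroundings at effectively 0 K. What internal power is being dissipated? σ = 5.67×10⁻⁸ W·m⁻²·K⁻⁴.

Steady state: P = εσA T⁴.
A = 6L² = 0.4025 m²; T⁴ = (199)⁴ = 1.568×10⁹ K⁴.
P = 1.0 × 5.67×10⁻⁸ × 0.4025 × 1.568×10⁹.

P ≈ 35.8 W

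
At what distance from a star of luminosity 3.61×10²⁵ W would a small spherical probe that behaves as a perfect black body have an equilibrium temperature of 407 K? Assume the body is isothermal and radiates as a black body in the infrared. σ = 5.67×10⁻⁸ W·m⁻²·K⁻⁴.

For an isothermal black-emitting sphere, (1−a)S·πr² = σ·4πr²·T⁴ ⇒ S = 4σT⁴/(1−a).
S = 4·5.67×10⁻⁸·(407)⁴/1.00 = 6223 W/m².
Flux falls as S = L/(4πd²), so d = √(L/(4πS)) = √(3.61×10²⁵/(4π·6223)).

d ≈ 2.15×10¹⁰ m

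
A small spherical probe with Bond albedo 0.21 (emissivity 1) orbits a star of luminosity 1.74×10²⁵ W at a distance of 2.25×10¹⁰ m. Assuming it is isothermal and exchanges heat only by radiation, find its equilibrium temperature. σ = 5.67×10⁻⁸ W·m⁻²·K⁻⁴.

T ≈ 312 K

First find the stellar flux at distance d: S = L/(4πd²) = 1.74×10²⁵/(4π·(2.25×10¹⁰)²) = 2735 W/m².
For an isothermal sphere, absorbed (1−a)S·πr² = emitted σ·4πr²·T⁴, so T⁴ = (1−a)S/(4σ).
T⁴ = 0.790·2735/(4·5.67×10⁻⁸) = 9.527×10⁹ K⁴.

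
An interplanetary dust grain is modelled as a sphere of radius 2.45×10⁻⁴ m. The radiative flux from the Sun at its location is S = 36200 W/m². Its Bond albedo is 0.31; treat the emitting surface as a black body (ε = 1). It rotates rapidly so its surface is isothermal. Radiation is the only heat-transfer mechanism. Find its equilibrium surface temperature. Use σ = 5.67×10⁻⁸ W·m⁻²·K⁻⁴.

T ≈ 576 K

At equilibrium, absorbed power = emitted power.
Absorbing cross-section = πr² = 1.886×10⁻⁷ m²; emitting surface = 4πr² = 7.543×10⁻⁷ m² (ratio 4).
(1−a)S·A_cross = εσ·A_surf·T⁴  ⇒  T⁴ = (1−a)S/(4σ).
T⁴ = 0.690·36200/(4·5.67×10⁻⁸) = 1.101×10¹¹ K⁴.
T = (1.101×10¹¹)^(1/4).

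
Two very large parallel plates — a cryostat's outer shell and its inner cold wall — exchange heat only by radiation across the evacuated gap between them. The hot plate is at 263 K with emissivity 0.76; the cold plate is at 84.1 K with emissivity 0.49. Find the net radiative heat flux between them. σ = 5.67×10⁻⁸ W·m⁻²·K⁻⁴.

q ≈ 114 W/m²

For two infinite grey parallel plates, q = σ(T₁⁴ − T₂⁴)/(1/ε₁ + 1/ε₂ − 1).
T₁⁴ − T₂⁴ = 4.784×10⁹ − 5.002×10⁷ = 4.734×10⁹ K⁴.
1/ε₁ + 1/ε₂ − 1 = 1.316 + 2.041 − 1 = 2.357.
q = 5.67×10⁻⁸ × 4.734×10⁹ / 2.357.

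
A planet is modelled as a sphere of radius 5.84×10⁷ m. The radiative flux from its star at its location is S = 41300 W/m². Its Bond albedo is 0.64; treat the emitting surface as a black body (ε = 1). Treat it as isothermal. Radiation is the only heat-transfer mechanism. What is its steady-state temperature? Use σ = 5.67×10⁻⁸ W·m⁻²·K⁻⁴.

At equilibrium, absorbed power = emitted power.
Absorbing cross-section = πr² = 1.071×10¹⁶ m²; emitting surface = 4πr² = 4.286×10¹⁶ m² (ratio 4).
(1−a)S·A_cross = εσ·A_surf·T⁴  ⇒  T⁴ = (1−a)S/(4σ).
T⁴ = 0.360·41300/(4·5.67×10⁻⁸) = 6.556×10¹⁰ K⁴.
T = (6.556×10¹⁰)^(1/4).

T ≈ 506 K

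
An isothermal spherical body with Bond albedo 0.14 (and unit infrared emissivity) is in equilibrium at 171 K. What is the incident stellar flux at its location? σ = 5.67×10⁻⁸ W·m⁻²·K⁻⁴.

(1−a)S·πr² = σ·4πr²·T⁴ ⇒ S = 4σT⁴/(1−a).
S = 4·5.67×10⁻⁸·8.550×10⁸/0.860.

S ≈ 225 W/m²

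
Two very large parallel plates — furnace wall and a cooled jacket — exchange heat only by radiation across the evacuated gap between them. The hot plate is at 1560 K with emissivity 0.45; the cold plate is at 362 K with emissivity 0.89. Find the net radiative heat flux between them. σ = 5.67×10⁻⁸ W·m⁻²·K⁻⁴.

q ≈ 1.43×10⁵ W/m²

For two infinite grey parallel plates, q = σ(T₁⁴ − T₂⁴)/(1/ε₁ + 1/ε₂ − 1).
T₁⁴ − T₂⁴ = 5.922×10¹² − 1.717×10¹⁰ = 5.905×10¹² K⁴.
1/ε₁ + 1/ε₂ − 1 = 2.222 + 1.124 − 1 = 2.346.
q = 5.67×10⁻⁸ × 5.905×10¹² / 2.346.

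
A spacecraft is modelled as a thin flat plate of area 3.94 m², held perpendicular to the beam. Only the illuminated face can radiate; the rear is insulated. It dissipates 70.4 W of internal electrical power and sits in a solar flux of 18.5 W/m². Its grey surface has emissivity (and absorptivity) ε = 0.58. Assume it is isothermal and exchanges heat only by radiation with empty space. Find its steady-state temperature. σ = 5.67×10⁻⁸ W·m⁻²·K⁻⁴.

At steady state, absorbed solar power + internal power = radiated power.
Absorbed: α·S·A_cross = 0.58·18.5·3.940 = 42.28 W (cross-section A).
Total input = 42.28 + 70.4 = 112.7 W.
Radiated: εσ·A_surf·T⁴ with A_surf = A = 3.940 m².
T⁴ = 112.7/(0.58·5.67×10⁻⁸·3.940) = 8.696×10⁸ K⁴.

T ≈ 172 K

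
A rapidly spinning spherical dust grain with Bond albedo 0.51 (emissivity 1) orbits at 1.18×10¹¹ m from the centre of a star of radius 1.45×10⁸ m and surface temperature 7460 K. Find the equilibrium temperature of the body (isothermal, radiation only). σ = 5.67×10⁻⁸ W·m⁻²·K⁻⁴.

T ≈ 155 K

The star's surface emits σT_*⁴; at distance d the flux is S = σT_*⁴(R_*/d)².
S = 5.67×10⁻⁸·(7460)⁴·(1.45×10⁸/1.18×10¹¹)² = 265.2 W/m².
For an isothermal sphere T⁴ = (1−a)S/(4σ) = 5.729×10⁸ K⁴.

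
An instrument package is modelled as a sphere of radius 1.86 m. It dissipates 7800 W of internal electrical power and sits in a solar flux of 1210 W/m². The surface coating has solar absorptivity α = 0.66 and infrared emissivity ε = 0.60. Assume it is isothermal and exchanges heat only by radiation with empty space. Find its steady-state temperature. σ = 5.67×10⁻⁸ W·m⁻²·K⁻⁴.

T ≈ 325 K

At steady state, absorbed solar power + internal power = radiated power.
Absorbed: α·S·A_cross = 0.66·1210·10.87 = 8680 W (cross-section πr²).
Total input = 8680 + 7800 = 16480 W.
Radiated: εσ·A_surf·T⁴ with A_surf = 4πr² = 43.47 m².
T⁴ = 16480/(0.60·5.67×10⁻⁸·43.47) = 1.114×10¹⁰ K⁴.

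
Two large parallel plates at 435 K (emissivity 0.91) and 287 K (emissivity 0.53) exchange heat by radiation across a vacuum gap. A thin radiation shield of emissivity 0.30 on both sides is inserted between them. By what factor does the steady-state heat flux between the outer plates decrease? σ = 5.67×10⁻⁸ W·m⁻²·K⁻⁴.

factor ≈ 3.85

Without shield: q₀ = σΔ(T⁴)/(1/ε₁+1/ε₂−1) with denominator 1.986.
With shield the two gaps are in series; the resistances add: (1/ε₁+1/ε_s−1)+(1/ε_s+1/ε₂−1) = 3.432+4.220 = 7.652.
Heat-flux ratio q₀/q = 7.652/1.986.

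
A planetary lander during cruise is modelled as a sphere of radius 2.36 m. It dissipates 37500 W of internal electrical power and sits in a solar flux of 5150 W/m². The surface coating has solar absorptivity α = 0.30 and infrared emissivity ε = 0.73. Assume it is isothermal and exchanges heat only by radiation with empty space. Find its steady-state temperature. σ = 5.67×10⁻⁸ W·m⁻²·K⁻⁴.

T ≈ 386 K

At steady state, absorbed solar power + internal power = radiated power.
Absorbed: α·S·A_cross = 0.30·5150·17.50 = 27030 W (cross-section πr²).
Total input = 27030 + 37500 = 64530 W.
Radiated: εσ·A_surf·T⁴ with A_surf = 4πr² = 69.99 m².
T⁴ = 64530/(0.73·5.67×10⁻⁸·69.99) = 2.228×10¹⁰ K⁴.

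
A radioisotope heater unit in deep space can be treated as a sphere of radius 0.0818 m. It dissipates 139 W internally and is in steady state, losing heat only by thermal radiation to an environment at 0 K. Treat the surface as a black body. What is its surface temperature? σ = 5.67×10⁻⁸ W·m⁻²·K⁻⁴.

Steady state: internal power = radiated power, P = εσA T⁴.
Radiating area A = 4πr² = 0.08408 m².
T⁴ = P/(εσA) = 139/(1.0·5.67×10⁻⁸·0.08408) = 2.916×10¹⁰ K⁴.
T = (2.916×10¹⁰)^(1/4).

T ≈ 413 K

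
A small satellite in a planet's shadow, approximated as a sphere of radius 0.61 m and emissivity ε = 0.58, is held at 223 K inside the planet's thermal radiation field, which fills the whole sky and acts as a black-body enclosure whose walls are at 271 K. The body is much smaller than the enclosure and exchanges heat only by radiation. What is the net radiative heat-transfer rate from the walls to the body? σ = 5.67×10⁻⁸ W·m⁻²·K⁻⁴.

For a small grey body in a large enclosure: P_net = εσA(T_body⁴ − T_wall⁴).
A = 4πr² = 4.676 m²; T_body⁴ − T_wall⁴ = 2.473×10⁹ − 5.394×10⁹ = -2.921×10⁹ K⁴.
|P_net| = 0.58·5.67×10⁻⁸·4.676·2.921×10⁹.

P_net ≈ 449 W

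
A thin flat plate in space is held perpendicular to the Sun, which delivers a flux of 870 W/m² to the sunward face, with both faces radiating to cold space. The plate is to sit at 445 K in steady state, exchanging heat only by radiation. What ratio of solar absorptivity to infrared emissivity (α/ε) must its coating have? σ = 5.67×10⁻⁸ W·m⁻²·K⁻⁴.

α/ε ≈ 5.11

Balance: αS·A = εσ·2A·T⁴ ⇒ α/ε = 2σT⁴/S.
α/ε = 2·5.67×10⁻⁸·(445)⁴/870 = 2·5.67×10⁻⁸·3.921×10¹⁰/870.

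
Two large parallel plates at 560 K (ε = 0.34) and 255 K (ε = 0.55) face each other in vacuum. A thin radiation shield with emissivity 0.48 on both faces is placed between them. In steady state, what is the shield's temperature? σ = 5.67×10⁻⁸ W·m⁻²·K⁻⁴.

T_s ≈ 457 K

In steady state the net flux on the hot side equals that on the cold side.
σ(T₁⁴−T_s⁴)/D₁ = σ(T_s⁴−T₂⁴)/D₂, with D₁ = 1/ε₁+1/ε_s−1 = 4.025, D₂ = 1/ε_s+1/ε₂−1 = 2.902.
Solve for T_s⁴: T_s⁴ = (D₂·T₁⁴ + D₁·T₂⁴)/(D₁+D₂) = 4.366×10¹⁰ K⁴.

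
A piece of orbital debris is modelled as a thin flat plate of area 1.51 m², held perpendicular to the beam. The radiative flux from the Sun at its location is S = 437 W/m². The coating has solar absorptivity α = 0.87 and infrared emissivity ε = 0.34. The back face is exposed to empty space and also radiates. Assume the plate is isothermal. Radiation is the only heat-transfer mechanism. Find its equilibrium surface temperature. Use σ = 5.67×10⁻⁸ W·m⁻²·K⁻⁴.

At equilibrium, absorbed power = emitted power.
Absorbing cross-section = A = 1.510 m²; emitting surface = 2A = 3.020 m² (ratio 2).
αS·A_cross = εσ·A_surf·T⁴  ⇒  T⁴ = αS/(ε·2σ).
T⁴ = 0.870·437/(0.34·2·5.67×10⁻⁸) = 9.861×10⁹ K⁴.
T = (9.861×10⁹)^(1/4).

T ≈ 315 K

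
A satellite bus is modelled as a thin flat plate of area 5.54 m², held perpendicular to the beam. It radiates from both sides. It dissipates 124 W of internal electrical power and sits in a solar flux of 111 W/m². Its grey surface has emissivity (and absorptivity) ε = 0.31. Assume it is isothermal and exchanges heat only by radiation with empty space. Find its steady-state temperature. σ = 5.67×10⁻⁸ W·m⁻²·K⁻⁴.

At steady state, absorbed solar power + internal power = radiated power.
Absorbed: α·S·A_cross = 0.31·111·5.540 = 190.6 W (cross-section A).
Total input = 190.6 + 124 = 314.6 W.
Radiated: εσ·A_surf·T⁴ with A_surf = 2A = 11.08 m².
T⁴ = 314.6/(0.31·5.67×10⁻⁸·11.08) = 1.616×10⁹ K⁴.

T ≈ 200 K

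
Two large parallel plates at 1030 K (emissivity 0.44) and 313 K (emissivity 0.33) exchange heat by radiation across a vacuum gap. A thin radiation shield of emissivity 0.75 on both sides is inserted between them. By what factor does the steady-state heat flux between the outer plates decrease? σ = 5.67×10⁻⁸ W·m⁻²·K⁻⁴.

Without shield: q₀ = σΔ(T⁴)/(1/ε₁+1/ε₂−1) with denominator 4.303.
With shield the two gaps are in series; the resistances add: (1/ε₁+1/ε_s−1)+(1/ε_s+1/ε₂−1) = 2.606+3.364 = 5.970.
Heat-flux ratio q₀/q = 5.970/4.303.

factor ≈ 1.39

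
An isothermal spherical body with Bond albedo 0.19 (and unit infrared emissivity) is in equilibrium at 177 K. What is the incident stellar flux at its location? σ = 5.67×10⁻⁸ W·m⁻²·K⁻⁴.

S ≈ 275 W/m²

(1−a)S·πr² = σ·4πr²·T⁴ ⇒ S = 4σT⁴/(1−a).
S = 4·5.67×10⁻⁸·9.815×10⁸/0.810.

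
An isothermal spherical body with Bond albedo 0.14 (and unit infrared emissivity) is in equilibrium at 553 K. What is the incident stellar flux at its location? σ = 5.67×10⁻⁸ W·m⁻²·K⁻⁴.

(1−a)S·πr² = σ·4πr²·T⁴ ⇒ S = 4σT⁴/(1−a).
S = 4·5.67×10⁻⁸·9.352×10¹⁰/0.860.

S ≈ 24700 W/m²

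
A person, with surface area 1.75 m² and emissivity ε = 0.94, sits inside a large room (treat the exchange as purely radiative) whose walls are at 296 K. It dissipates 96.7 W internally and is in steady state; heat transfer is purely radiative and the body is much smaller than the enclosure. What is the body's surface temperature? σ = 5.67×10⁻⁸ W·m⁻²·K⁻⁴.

T ≈ 306 K

For a small grey body in a large enclosure, net radiated power = εσA(T⁴ − T_w⁴).
Steady state: P = εσA(T⁴ − T_w⁴) with A = 1.75 m².
T⁴ = P/(εσA) + T_w⁴ = 96.7/(0.94·5.67×10⁻⁸·1.750) + (296)⁴
    = 1.037×10⁹ + 7.677×10⁹ = 8.713×10⁹ K⁴.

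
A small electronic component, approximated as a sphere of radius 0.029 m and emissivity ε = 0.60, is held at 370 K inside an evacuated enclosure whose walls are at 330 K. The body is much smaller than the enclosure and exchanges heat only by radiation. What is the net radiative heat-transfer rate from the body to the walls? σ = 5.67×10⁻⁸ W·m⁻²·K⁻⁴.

For a small grey body in a large enclosure: P_net = εσA(T_body⁴ − T_wall⁴).
A = 4πr² = 0.01057 m²; T_body⁴ − T_wall⁴ = 1.874×10¹⁰ − 1.186×10¹⁰ = 6.882×10⁹ K⁴.
|P_net| = 0.60·5.67×10⁻⁸·0.01057·6.882×10⁹.

P_net ≈ 2.47 W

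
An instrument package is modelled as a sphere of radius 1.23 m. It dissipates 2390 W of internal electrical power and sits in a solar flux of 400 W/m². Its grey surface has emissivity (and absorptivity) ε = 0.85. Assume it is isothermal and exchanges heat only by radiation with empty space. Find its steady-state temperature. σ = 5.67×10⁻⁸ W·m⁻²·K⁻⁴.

At steady state, absorbed solar power + internal power = radiated power.
Absorbed: α·S·A_cross = 0.85·400·4.753 = 1616 W (cross-section πr²).
Total input = 1616 + 2390 = 4006 W.
Radiated: εσ·A_surf·T⁴ with A_surf = 4πr² = 19.01 m².
T⁴ = 4006/(0.85·5.67×10⁻⁸·19.01) = 4.372×10⁹ K⁴.

T ≈ 257 K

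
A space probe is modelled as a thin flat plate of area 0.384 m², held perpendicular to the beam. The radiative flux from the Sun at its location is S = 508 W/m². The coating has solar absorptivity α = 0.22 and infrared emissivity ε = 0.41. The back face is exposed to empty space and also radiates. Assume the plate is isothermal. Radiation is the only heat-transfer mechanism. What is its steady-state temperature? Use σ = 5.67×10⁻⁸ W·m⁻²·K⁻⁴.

T ≈ 221 K

At equilibrium, absorbed power = emitted power.
Absorbing cross-section = A = 0.3840 m²; emitting surface = 2A = 0.7680 m² (ratio 2).
αS·A_cross = εσ·A_surf·T⁴  ⇒  T⁴ = αS/(ε·2σ).
T⁴ = 0.220·508/(0.41·2·5.67×10⁻⁸) = 2.404×10⁹ K⁴.
T = (2.404×10⁹)^(1/4).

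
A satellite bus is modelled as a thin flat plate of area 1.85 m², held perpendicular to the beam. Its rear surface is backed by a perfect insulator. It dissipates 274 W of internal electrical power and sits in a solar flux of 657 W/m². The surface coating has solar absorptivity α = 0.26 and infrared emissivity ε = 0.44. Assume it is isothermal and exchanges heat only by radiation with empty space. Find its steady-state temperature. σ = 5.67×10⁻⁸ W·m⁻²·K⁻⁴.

At steady state, absorbed solar power + internal power = radiated power.
Absorbed: α·S·A_cross = 0.26·657·1.850 = 316.0 W (cross-section A).
Total input = 316.0 + 274 = 590.0 W.
Radiated: εσ·A_surf·T⁴ with A_surf = A = 1.850 m².
T⁴ = 590.0/(0.44·5.67×10⁻⁸·1.850) = 1.278×10¹⁰ K⁴.

T ≈ 336 K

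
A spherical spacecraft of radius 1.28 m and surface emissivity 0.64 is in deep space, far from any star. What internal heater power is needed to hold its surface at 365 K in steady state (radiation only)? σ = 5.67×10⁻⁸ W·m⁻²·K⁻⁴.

P = εσ·4πr²·T⁴.
4πr² = 20.59 m²; T⁴ = 1.775×10¹⁰ K⁴.
P = 0.64·5.67×10⁻⁸·20.59·1.775×10¹⁰.

P ≈ 13300 W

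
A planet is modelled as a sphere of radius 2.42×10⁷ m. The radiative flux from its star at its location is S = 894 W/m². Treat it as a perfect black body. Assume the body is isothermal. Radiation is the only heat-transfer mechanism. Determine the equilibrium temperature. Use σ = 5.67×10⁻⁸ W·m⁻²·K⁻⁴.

T ≈ 251 K

At equilibrium, absorbed power = emitted power.
Absorbing cross-section = πr² = 1.840×10¹⁵ m²; emitting surface = 4πr² = 7.359×10¹⁵ m² (ratio 4).
S·A_cross = εσ·A_surf·T⁴  ⇒  T⁴ = S/(4σ).
T⁴ = 1.00·894/(4·5.67×10⁻⁸) = 3.942×10⁹ K⁴.
T = (3.942×10⁹)^(1/4).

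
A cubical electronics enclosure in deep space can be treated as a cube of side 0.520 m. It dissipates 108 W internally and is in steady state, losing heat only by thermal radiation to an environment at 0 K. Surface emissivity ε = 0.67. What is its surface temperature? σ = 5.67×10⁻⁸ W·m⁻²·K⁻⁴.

Steady state: internal power = radiated power, P = εσA T⁴.
Radiating area A = 6L² = 1.622 m².
T⁴ = P/(εσA) = 108/(0.67·5.67×10⁻⁸·1.622) = 1.752×10⁹ K⁴.
T = (1.752×10⁹)^(1/4).

T ≈ 205 K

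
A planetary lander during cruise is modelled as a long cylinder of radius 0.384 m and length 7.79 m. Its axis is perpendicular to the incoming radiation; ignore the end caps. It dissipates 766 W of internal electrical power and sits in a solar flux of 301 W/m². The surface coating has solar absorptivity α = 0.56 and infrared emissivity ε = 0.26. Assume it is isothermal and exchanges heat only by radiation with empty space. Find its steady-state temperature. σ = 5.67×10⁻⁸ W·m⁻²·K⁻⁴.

T ≈ 283 K

At steady state, absorbed solar power + internal power = radiated power.
Absorbed: α·S·A_cross = 0.56·301·5.983 = 1008 W (cross-section 2rL).
Total input = 1008 + 766 = 1774 W.
Radiated: εσ·A_surf·T⁴ with A_surf = 2πrL = 18.80 m².
T⁴ = 1774/(0.26·5.67×10⁻⁸·18.80) = 6.404×10⁹ K⁴.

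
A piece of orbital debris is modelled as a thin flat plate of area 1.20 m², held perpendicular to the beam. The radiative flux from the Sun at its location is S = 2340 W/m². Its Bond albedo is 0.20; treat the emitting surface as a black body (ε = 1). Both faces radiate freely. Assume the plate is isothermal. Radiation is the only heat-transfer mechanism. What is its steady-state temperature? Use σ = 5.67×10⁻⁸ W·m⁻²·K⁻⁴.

T ≈ 358 K

At equilibrium, absorbed power = emitted power.
Absorbing cross-section = A = 1.200 m²; emitting surface = 2A = 2.400 m² (ratio 2).
(1−a)S·A_cross = εσ·A_surf·T⁴  ⇒  T⁴ = (1−a)S/(2σ).
T⁴ = 0.800·2340/(2·5.67×10⁻⁸) = 1.651×10¹⁰ K⁴.
T = (1.651×10¹⁰)^(1/4).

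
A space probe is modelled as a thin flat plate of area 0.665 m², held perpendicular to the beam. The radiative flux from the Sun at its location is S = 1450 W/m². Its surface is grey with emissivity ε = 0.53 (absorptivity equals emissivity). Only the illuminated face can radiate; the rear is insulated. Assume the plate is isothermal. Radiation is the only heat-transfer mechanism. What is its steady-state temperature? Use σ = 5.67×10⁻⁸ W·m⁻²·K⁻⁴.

T ≈ 400 K

At equilibrium, absorbed power = emitted power.
Absorbing cross-section = A = 0.6650 m²; emitting surface = A = 0.6650 m² (ratio 1).
εS·A_cross = εσ·A_surf·T⁴  ⇒  T⁴ = S/(1σ)   (ε cancels).
T⁴ = 1450/(1·5.67×10⁻⁸) = 2.557×10¹⁰ K⁴.
T = (2.557×10¹⁰)^(1/4).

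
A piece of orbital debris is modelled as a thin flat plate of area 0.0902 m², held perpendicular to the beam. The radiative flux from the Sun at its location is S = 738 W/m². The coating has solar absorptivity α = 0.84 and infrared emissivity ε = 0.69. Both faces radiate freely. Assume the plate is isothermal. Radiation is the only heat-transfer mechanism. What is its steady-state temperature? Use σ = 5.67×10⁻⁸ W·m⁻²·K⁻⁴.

T ≈ 298 K

At equilibrium, absorbed power = emitted power.
Absorbing cross-section = A = 0.09020 m²; emitting surface = 2A = 0.1804 m² (ratio 2).
αS·A_cross = εσ·A_surf·T⁴  ⇒  T⁴ = αS/(ε·2σ).
T⁴ = 0.840·738/(0.69·2·5.67×10⁻⁸) = 7.923×10⁹ K⁴.
T = (7.923×10⁹)^(1/4).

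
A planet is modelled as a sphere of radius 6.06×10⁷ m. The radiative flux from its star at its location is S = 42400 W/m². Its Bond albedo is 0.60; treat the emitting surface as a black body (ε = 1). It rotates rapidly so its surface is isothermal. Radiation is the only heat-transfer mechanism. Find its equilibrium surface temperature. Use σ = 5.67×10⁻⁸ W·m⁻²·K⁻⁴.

T ≈ 523 K

At equilibrium, absorbed power = emitted power.
Absorbing cross-section = πr² = 1.154×10¹⁶ m²; emitting surface = 4πr² = 4.615×10¹⁶ m² (ratio 4).
(1−a)S·A_cross = εσ·A_surf·T⁴  ⇒  T⁴ = (1−a)S/(4σ).
T⁴ = 0.400·42400/(4·5.67×10⁻⁸) = 7.478×10¹⁰ K⁴.
T = (7.478×10¹⁰)^(1/4).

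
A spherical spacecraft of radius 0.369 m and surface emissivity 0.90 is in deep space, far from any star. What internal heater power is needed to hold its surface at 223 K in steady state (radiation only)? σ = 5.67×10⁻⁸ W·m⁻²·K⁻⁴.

P ≈ 216 W

P = εσ·4πr²·T⁴.
4πr² = 1.711 m²; T⁴ = 2.473×10⁹ K⁴.
P = 0.90·5.67×10⁻⁸·1.711·2.473×10⁹.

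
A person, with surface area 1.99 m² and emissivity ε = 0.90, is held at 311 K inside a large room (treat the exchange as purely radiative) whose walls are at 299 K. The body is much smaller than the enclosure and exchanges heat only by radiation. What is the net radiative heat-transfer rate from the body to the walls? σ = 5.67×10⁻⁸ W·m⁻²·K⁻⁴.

For a small grey body in a large enclosure: P_net = εσA(T_body⁴ − T_wall⁴).
A = 1.99 m²; T_body⁴ − T_wall⁴ = 9.355×10⁹ − 7.993×10⁹ = 1.362×10⁹ K⁴.
|P_net| = 0.90·5.67×10⁻⁸·1.990·1.362×10⁹.

P_net ≈ 138 W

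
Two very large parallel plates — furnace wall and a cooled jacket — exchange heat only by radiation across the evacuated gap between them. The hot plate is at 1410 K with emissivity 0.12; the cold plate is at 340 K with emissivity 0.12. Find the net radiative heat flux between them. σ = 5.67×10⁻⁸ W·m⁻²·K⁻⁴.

For two infinite grey parallel plates, q = σ(T₁⁴ − T₂⁴)/(1/ε₁ + 1/ε₂ − 1).
T₁⁴ − T₂⁴ = 3.953×10¹² − 1.336×10¹⁰ = 3.939×10¹² K⁴.
1/ε₁ + 1/ε₂ − 1 = 8.333 + 8.333 − 1 = 15.67.
q = 5.67×10⁻⁸ × 3.939×10¹² / 15.67.

q ≈ 14300 W/m²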